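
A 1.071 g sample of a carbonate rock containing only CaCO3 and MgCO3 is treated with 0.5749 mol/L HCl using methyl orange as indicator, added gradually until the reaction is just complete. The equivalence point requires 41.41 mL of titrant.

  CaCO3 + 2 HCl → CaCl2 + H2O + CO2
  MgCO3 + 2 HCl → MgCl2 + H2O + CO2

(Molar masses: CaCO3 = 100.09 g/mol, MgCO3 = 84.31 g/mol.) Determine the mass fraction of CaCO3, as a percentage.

39.94 %

n(HCl) = 0.04141 × 0.5749 = 0.02381 mol
Let x = n(CaCO3), y = n(MgCO3).
Titrant: 2x + 2y = 0.02381;  mass: 100.09x + 84.31y = 1.071
Solving, x = 4.273 × 10^-3 mol, y = 7.630 × 10^-3 mol
mass of CaCO3 = 4.273 × 10^-3 × 100.09 = 0.4277 g
% CaCO3 = 0.4277 / 1.071 × 100 = 39.94 %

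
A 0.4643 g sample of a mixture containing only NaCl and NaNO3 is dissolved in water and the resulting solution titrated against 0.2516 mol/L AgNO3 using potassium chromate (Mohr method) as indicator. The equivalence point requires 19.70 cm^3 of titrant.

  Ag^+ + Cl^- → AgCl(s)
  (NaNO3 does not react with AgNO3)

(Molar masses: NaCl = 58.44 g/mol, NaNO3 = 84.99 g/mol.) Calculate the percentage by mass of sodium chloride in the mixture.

n(AgNO3) = 0.01970 × 0.2516 = 4.957 × 10^-3 mol
Let x = n(NaCl), y = n(NaNO3).
Titrant: 1x = 4.957 × 10^-3;  mass: 58.44x + 84.99y = 0.4643
Solving, x = 4.957 × 10^-3 mol, y = 2.055 × 10^-3 mol
mass of NaCl = 4.957 × 10^-3 × 58.44 = 0.2897 g
% NaCl = 0.2897 / 0.4643 × 100 = 62.39 %

62.39 %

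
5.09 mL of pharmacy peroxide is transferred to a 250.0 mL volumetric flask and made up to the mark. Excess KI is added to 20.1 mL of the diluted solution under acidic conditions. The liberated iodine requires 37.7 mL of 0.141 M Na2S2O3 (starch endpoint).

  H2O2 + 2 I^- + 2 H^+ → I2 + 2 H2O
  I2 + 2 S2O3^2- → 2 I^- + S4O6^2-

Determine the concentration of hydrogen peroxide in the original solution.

n(S2O3^2-) = 0.0377 × 0.141 = 5.32 × 10^-3 mol
n(I2) = n(S2O3^2-)/2 = 2.66 × 10^-3 mol
n(H2O2) in the aliquot = 2.66 × 10^-3 mol (1:1 ratio)
[H2O2]_dilute = 2.66 × 10^-3 / 0.0201 = 0.132 mol/L
[H2O2]_original = 0.132 × 250.0/5.09 = 6.49 mol/L

6.49 M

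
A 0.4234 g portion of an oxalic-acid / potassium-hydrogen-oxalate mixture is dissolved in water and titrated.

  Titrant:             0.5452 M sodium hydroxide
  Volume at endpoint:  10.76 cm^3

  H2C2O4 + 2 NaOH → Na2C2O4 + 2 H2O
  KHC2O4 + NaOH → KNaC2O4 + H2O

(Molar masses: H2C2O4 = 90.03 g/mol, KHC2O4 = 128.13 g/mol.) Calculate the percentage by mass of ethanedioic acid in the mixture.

41.99 %

n(NaOH) = 0.01076 × 0.5452 = 5.866 × 10^-3 mol
Let x = n(H2C2O4), y = n(KHC2O4).
Titrant: 2x + 1y = 5.866 × 10^-3;  mass: 90.03x + 128.13y = 0.4234
Solving, x = 1.975 × 10^-3 mol, y = 1.917 × 10^-3 mol
mass of H2C2O4 = 1.975 × 10^-3 × 90.03 = 0.1778 g
% H2C2O4 = 0.1778 / 0.4234 × 100 = 41.99 %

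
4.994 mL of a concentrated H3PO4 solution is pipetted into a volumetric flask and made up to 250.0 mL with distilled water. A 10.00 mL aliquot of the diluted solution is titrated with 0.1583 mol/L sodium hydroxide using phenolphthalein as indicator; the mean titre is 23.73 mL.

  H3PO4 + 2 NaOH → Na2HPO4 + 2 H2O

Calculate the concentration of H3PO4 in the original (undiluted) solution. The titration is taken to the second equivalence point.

n(NaOH) = 0.02373 × 0.1583 = 3.756 × 10^-3 mol
From the 1:2 ratio, n(H3PO4) in the aliquot = 1/2 × 3.756 × 10^-3 = 1.878 × 10^-3 mol
[H3PO4]_dilute = 1.878 × 10^-3 / 0.01000 = 0.1878 mol/L
Dilution factor = 250.0 / 4.994 = 50.06
[H3PO4]_stock = 0.1878 × 50.06 = 9.402 mol/L

9.402 mol/L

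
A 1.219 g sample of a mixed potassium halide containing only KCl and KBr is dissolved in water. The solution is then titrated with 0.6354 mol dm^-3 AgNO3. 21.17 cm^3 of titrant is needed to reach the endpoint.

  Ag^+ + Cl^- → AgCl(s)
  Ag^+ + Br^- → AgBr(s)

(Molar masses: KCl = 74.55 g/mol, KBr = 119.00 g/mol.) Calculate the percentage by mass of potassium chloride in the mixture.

n(AgNO3) = 0.02117 × 0.6354 = 0.01345 mol
Let x = n(KCl), y = n(KBr).
Titrant: 1x + 1y = 0.01345;  mass: 74.55x + 119.00y = 1.219
Solving, x = 8.588 × 10^-3 mol, y = 4.864 × 10^-3 mol
mass of KCl = 8.588 × 10^-3 × 74.55 = 0.6402 g
% KCl = 0.6402 / 1.219 × 100 = 52.52 %

52.52 %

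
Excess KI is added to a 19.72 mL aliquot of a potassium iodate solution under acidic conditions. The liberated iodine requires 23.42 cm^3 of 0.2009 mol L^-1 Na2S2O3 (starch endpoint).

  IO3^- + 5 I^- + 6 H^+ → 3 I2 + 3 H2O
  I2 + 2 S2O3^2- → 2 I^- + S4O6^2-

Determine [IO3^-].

n(S2O3^2-) = 0.02342 × 0.2009 = 4.705 × 10^-3 mol
n(I2) = n(S2O3^2-)/2 = 2.353 × 10^-3 mol
From the 1:3 ratio, n(IO3^-) in the aliquot = 1/3 × 2.353 × 10^-3 = 7.842 × 10^-4 mol
[IO3^-] = 7.842 × 10^-4 / 0.01972 = 0.03977 mol/L

0.03977 mol/L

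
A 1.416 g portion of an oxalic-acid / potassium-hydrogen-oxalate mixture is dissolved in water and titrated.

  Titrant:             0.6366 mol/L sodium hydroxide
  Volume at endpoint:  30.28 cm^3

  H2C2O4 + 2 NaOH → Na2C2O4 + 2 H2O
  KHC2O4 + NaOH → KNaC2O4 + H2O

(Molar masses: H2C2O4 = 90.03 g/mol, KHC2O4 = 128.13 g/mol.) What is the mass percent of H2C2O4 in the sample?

40.31 %

n(NaOH) = 0.03028 × 0.6366 = 0.01928 mol
Let x = n(H2C2O4), y = n(KHC2O4).
Titrant: 2x + 1y = 0.01928;  mass: 90.03x + 128.13y = 1.416
Solving, x = 6.340 × 10^-3 mol, y = 6.597 × 10^-3 mol
mass of H2C2O4 = 6.340 × 10^-3 × 90.03 = 0.5708 g
% H2C2O4 = 0.5708 / 1.416 × 100 = 40.31 %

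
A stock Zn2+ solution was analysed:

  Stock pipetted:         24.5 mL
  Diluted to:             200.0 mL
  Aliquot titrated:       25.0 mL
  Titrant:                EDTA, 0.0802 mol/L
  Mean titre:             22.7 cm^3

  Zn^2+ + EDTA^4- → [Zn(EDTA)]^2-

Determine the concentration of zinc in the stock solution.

0.594 mol/L

n(EDTA) = 0.0227 × 0.0802 = 1.82 × 10^-3 mol
n(Zn2+) in the aliquot = 1.82 × 10^-3 mol (1:1 ratio)
[Zn2+]_dilute = 1.82 × 10^-3 / 0.0250 = 0.0728 mol/L
Dilution factor = 200.0 / 24.5 = 8.163
[Zn2+]_stock = 0.0728 × 8.163 = 0.594 mol/L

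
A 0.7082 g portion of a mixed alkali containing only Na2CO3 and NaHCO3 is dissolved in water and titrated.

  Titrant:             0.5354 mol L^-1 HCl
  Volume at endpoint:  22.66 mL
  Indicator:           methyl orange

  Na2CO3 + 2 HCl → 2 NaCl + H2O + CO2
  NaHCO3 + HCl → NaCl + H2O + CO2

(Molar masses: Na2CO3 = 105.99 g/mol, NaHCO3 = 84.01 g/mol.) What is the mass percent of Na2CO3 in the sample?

75.04 %

n(HCl) = 0.02266 × 0.5354 = 0.01213 mol
Let x = n(Na2CO3), y = n(NaHCO3).
Titrant: 2x + 1y = 0.01213;  mass: 105.99x + 84.01y = 0.7082
Solving, x = 5.014 × 10^-3 mol, y = 2.104 × 10^-3 mol
mass of Na2CO3 = 5.014 × 10^-3 × 105.99 = 0.5314 g
% Na2CO3 = 0.5314 / 0.7082 × 100 = 75.04 %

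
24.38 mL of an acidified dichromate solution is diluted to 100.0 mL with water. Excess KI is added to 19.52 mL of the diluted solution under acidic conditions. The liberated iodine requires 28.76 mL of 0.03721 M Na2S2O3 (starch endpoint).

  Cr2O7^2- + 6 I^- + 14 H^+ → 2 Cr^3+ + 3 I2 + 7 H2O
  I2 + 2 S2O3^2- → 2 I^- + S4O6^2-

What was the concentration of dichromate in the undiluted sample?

n(S2O3^2-) = 0.02876 × 0.03721 = 1.070 × 10^-3 mol
n(I2) = n(S2O3^2-)/2 = 5.351 × 10^-4 mol
From the 1:3 ratio, n(Cr2O7^2-) in the aliquot = 1/3 × 5.351 × 10^-4 = 1.784 × 10^-4 mol
[Cr2O7^2-]_dilute = 1.784 × 10^-4 / 0.01952 = 0.009137 mol/L
[Cr2O7^2-]_original = 0.009137 × 100.0/24.38 = 0.03748 mol/L

0.03748 M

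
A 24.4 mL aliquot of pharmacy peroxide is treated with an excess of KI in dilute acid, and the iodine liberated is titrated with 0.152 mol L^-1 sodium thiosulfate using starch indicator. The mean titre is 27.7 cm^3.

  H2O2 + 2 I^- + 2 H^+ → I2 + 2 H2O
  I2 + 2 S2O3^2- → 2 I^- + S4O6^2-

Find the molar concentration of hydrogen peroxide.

n(S2O3^2-) = 0.0277 × 0.152 = 4.21 × 10^-3 mol
n(I2) = n(S2O3^2-)/2 = 2.11 × 10^-3 mol
n(H2O2) in the aliquot = 2.11 × 10^-3 mol (1:1 ratio)
[H2O2] = 2.11 × 10^-3 / 0.0244 = 0.0863 mol/L

0.0863 mol/L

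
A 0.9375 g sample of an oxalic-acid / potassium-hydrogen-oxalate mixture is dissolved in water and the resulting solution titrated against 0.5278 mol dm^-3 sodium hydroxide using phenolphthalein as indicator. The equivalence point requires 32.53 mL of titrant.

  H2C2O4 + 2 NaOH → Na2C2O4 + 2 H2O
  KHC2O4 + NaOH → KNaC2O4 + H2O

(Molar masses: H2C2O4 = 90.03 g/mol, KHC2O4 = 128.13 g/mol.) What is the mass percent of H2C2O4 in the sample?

72.93 %

n(NaOH) = 0.03253 × 0.5278 = 0.01717 mol
Let x = n(H2C2O4), y = n(KHC2O4).
Titrant: 2x + 1y = 0.01717;  mass: 90.03x + 128.13y = 0.9375
Solving, x = 7.594 × 10^-3 mol, y = 1.981 × 10^-3 mol
mass of H2C2O4 = 7.594 × 10^-3 × 90.03 = 0.6837 g
% H2C2O4 = 0.6837 / 0.9375 × 100 = 72.93 %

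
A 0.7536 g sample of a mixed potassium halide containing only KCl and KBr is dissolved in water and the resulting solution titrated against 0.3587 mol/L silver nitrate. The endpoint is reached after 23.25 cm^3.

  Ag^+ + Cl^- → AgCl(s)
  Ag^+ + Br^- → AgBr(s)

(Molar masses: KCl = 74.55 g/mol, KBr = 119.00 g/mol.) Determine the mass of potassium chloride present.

n(AgNO3) = 0.02325 × 0.3587 = 8.340 × 10^-3 mol
Let x = n(KCl), y = n(KBr).
Titrant: 1x + 1y = 8.340 × 10^-3;  mass: 74.55x + 119.00y = 0.7536
Solving, x = 5.373 × 10^-3 mol, y = 2.967 × 10^-3 mol
mass of KCl = 5.373 × 10^-3 × 74.55 = 0.4006 g

0.4006 g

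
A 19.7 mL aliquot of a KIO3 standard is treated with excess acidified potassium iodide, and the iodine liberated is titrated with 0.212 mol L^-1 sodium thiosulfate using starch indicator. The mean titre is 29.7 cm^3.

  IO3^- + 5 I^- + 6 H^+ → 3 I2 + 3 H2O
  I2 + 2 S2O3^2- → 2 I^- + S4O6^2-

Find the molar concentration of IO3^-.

0.0533 mol/L

n(S2O3^2-) = 0.0297 × 0.212 = 6.30 × 10^-3 mol
n(I2) = n(S2O3^2-)/2 = 3.15 × 10^-3 mol
From the 1:3 ratio, n(IO3^-) in the aliquot = 1/3 × 3.15 × 10^-3 = 1.05 × 10^-3 mol
[IO3^-] = 1.05 × 10^-3 / 0.0197 = 0.0533 mol/L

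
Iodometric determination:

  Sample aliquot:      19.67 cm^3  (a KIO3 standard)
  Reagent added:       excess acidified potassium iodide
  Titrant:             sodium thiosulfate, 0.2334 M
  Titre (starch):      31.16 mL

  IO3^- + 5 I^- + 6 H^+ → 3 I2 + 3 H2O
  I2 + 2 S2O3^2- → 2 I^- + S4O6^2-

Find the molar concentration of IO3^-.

n(S2O3^2-) = 0.03116 × 0.2334 = 7.273 × 10^-3 mol
n(I2) = n(S2O3^2-)/2 = 3.636 × 10^-3 mol
From the 1:3 ratio, n(IO3^-) in the aliquot = 1/3 × 3.636 × 10^-3 = 1.212 × 10^-3 mol
[IO3^-] = 1.212 × 10^-3 / 0.01967 = 0.06162 mol/L

0.06162 M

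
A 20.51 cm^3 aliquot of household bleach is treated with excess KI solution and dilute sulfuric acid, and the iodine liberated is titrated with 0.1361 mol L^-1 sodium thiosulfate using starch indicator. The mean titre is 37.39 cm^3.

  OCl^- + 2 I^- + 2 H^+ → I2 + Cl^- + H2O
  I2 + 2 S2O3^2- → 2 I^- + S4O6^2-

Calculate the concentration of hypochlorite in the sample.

n(S2O3^2-) = 0.03739 × 0.1361 = 5.089 × 10^-3 mol
n(I2) = n(S2O3^2-)/2 = 2.544 × 10^-3 mol
n(OCl^-) in the aliquot = 2.544 × 10^-3 mol (1:1 ratio)
[OCl^-] = 2.544 × 10^-3 / 0.02051 = 0.1241 mol/L

0.1241 mol/L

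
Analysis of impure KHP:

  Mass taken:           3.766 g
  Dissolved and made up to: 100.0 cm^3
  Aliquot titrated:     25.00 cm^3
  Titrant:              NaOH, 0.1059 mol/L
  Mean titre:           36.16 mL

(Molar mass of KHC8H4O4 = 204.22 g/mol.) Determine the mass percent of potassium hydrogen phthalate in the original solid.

83.06 %

KHC8H4O4 + NaOH → KNaC8H4O4 + H2O
n(NaOH) per titration = 0.03616 × 0.1059 = 3.829 × 10^-3 mol
n(KHC8H4O4) in each aliquot = 3.829 × 10^-3 mol (1:1 ratio)
n(KHC8H4O4) in the whole flask = 3.829 × 10^-3 × 100.0/25.00 = 0.01532 mol
mass of KHC8H4O4 = 0.01532 × 204.22 = 3.128 g
% KHC8H4O4 = 3.128 / 3.766 × 100 = 83.06 %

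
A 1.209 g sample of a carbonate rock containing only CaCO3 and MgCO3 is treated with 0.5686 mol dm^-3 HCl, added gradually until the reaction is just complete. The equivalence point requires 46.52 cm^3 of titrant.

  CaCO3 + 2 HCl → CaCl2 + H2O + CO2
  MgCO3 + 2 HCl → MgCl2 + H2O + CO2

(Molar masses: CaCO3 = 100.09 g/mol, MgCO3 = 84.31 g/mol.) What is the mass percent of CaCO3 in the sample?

n(HCl) = 0.04652 × 0.5686 = 0.02645 mol
Let x = n(CaCO3), y = n(MgCO3).
Titrant: 2x + 2y = 0.02645;  mass: 100.09x + 84.31y = 1.209
Solving, x = 5.954 × 10^-3 mol, y = 7.272 × 10^-3 mol
mass of CaCO3 = 5.954 × 10^-3 × 100.09 = 0.5959 g
% CaCO3 = 0.5959 / 1.209 × 100 = 49.29 %

49.29 %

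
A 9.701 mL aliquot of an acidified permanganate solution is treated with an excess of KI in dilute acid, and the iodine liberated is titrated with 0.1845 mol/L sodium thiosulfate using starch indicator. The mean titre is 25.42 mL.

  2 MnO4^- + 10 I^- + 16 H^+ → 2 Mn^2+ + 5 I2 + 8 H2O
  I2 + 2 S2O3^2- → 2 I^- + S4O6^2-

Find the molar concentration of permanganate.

n(S2O3^2-) = 0.02542 × 0.1845 = 4.690 × 10^-3 mol
n(I2) = n(S2O3^2-)/2 = 2.345 × 10^-3 mol
From the 2:5 ratio, n(MnO4^-) in the aliquot = 2/5 × 2.345 × 10^-3 = 9.380 × 10^-4 mol
[MnO4^-] = 9.380 × 10^-4 / 0.009701 = 0.09669 mol/L

0.09669 mol/L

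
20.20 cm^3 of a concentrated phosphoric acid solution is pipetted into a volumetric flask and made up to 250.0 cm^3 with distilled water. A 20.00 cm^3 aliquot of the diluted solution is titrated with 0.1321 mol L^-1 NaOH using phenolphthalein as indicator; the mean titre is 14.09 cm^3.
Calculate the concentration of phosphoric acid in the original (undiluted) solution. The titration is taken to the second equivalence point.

0.5759 mol/L

H3PO4 + 2 NaOH → Na2HPO4 + 2 H2O
n(NaOH) = 0.01409 × 0.1321 = 1.861 × 10^-3 mol
From the 1:2 ratio, n(H3PO4) in the aliquot = 1/2 × 1.861 × 10^-3 = 9.306 × 10^-4 mol
[H3PO4]_dilute = 9.306 × 10^-4 / 0.02000 = 0.04653 mol/L
Dilution factor = 250.0 / 20.20 = 12.38
[H3PO4]_stock = 0.04653 × 12.38 = 0.5759 mol/L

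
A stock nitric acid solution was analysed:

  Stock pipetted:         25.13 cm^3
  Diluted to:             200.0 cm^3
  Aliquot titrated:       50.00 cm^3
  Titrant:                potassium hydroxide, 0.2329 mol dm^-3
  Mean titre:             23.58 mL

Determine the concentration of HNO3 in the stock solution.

0.8741 mol/L

HNO3 + KOH → KNO3 + H2O
n(KOH) = 0.02358 × 0.2329 = 5.492 × 10^-3 mol
n(HNO3) in the aliquot = 5.492 × 10^-3 mol (1:1 ratio)
[HNO3]_dilute = 5.492 × 10^-3 / 0.05000 = 0.1098 mol/L
Dilution factor = 200.0 / 25.13 = 7.959
[HNO3]_stock = 0.1098 × 7.959 = 0.8741 mol/L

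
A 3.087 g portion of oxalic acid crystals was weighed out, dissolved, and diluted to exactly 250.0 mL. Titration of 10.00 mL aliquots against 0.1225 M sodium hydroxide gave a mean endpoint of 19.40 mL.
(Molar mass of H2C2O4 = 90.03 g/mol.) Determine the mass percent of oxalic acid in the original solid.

H2C2O4 + 2 NaOH → Na2C2O4 + 2 H2O
n(NaOH) per titration = 0.01940 × 0.1225 = 2.376 × 10^-3 mol
From the 1:2 ratio, n(H2C2O4) in each aliquot = 1/2 × 2.376 × 10^-3 = 1.188 × 10^-3 mol
n(H2C2O4) in the whole flask = 1.188 × 10^-3 × 250.0/10.00 = 0.02971 mol
mass of H2C2O4 = 0.02971 × 90.03 = 2.674 g
% H2C2O4 = 2.674 / 3.087 × 100 = 86.64 %

86.64 %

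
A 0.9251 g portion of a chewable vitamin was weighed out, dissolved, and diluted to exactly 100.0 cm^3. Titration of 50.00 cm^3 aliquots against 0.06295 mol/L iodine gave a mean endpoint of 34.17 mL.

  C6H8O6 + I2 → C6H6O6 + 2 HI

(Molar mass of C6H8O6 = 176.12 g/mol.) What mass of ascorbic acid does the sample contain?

n(I2) per titration = 0.03417 × 0.06295 = 2.151 × 10^-3 mol
n(C6H8O6) in each aliquot = 2.151 × 10^-3 mol (1:1 ratio)
n(C6H8O6) in the whole flask = 2.151 × 10^-3 × 100.0/50.00 = 4.302 × 10^-3 mol
mass of C6H8O6 = 4.302 × 10^-3 × 176.12 = 0.7577 g

0.7577 g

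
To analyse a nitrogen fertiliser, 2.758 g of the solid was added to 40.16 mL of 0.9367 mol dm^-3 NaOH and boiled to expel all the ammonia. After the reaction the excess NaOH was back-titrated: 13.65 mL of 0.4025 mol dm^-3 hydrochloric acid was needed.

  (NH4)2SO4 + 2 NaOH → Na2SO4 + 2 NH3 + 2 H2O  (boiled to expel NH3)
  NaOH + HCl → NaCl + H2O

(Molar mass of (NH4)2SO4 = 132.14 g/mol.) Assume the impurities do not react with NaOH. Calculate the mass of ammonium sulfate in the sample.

n(NaOH) added = 0.04016 × 0.9367 = 0.03762 mol
n(HCl) used in back-titration = 0.01365 × 0.4025 = 5.494 × 10^-3 mol
n(NaOH) left over = 5.494 × 10^-3 mol (1:1 ratio)
n(NaOH) consumed by analyte = 0.03762 − 5.494 × 10^-3 = 0.03212 mol
From the 1:2 ratio, n((NH4)2SO4) = 1/2 × 0.03212 = 0.01606 mol
mass of (NH4)2SO4 = 0.01606 × 132.14 = 2.122 g

2.122 g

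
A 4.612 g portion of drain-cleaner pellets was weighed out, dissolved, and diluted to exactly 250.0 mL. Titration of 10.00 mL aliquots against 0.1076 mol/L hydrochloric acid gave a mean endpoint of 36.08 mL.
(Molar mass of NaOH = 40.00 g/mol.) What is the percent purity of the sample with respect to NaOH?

84.18 %

NaOH + HCl → NaCl + H2O
n(HCl) per titration = 0.03608 × 0.1076 = 3.882 × 10^-3 mol
n(NaOH) in each aliquot = 3.882 × 10^-3 mol (1:1 ratio)
n(NaOH) in the whole flask = 3.882 × 10^-3 × 250.0/10.00 = 0.09706 mol
mass of NaOH = 0.09706 × 40.00 = 3.882 g
% NaOH = 3.882 / 4.612 × 100 = 84.18 %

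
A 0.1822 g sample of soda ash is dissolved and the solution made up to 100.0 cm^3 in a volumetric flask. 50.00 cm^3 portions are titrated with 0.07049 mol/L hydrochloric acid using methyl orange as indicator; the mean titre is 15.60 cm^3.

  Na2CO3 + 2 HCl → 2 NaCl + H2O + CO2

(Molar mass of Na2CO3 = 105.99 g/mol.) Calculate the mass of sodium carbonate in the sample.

0.1166 g

n(HCl) per titration = 0.01560 × 0.07049 = 1.100 × 10^-3 mol
From the 1:2 ratio, n(Na2CO3) in each aliquot = 1/2 × 1.100 × 10^-3 = 5.498 × 10^-4 mol
n(Na2CO3) in the whole flask = 5.498 × 10^-4 × 100.0/50.00 = 1.100 × 10^-3 mol
mass of Na2CO3 = 1.100 × 10^-3 × 105.99 = 0.1166 g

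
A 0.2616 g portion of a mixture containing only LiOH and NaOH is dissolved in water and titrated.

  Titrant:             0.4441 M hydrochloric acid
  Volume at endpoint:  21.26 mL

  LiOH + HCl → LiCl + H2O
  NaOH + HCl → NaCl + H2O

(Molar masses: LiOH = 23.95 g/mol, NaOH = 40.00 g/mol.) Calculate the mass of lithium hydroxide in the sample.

n(HCl) = 0.02126 × 0.4441 = 9.442 × 10^-3 mol
Let x = n(LiOH), y = n(NaOH).
Titrant: 1x + 1y = 9.442 × 10^-3;  mass: 23.95x + 40.00y = 0.2616
Solving, x = 7.231 × 10^-3 mol, y = 2.210 × 10^-3 mol
mass of LiOH = 7.231 × 10^-3 × 23.95 = 0.1732 g

0.1732 g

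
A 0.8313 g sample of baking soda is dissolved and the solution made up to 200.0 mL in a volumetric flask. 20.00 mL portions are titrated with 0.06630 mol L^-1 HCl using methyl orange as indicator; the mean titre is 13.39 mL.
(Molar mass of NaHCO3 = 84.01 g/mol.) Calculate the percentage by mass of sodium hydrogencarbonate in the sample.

NaHCO3 + HCl → NaCl + H2O + CO2
n(HCl) per titration = 0.01339 × 0.06630 = 8.878 × 10^-4 mol
n(NaHCO3) in each aliquot = 8.878 × 10^-4 mol (1:1 ratio)
n(NaHCO3) in the whole flask = 8.878 × 10^-4 × 200.0/20.00 = 8.878 × 10^-3 mol
mass of NaHCO3 = 8.878 × 10^-3 × 84.01 = 0.7458 g
% NaHCO3 = 0.7458 / 0.8313 × 100 = 89.72 %

89.72 %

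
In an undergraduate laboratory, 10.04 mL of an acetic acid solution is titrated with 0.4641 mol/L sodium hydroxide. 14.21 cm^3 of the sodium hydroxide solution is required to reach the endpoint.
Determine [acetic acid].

CH3COOH + NaOH → CH3COONa + H2O
n(NaOH) = 0.01421 L × 0.4641 mol/L = 6.595 × 10^-3 mol
n(CH3COOH) = 6.595 × 10^-3 mol (1:1 mole ratio)
[CH3COOH] = 6.595 × 10^-3 mol / 0.01004 L = 0.6569 mol/L

0.6569 mol/L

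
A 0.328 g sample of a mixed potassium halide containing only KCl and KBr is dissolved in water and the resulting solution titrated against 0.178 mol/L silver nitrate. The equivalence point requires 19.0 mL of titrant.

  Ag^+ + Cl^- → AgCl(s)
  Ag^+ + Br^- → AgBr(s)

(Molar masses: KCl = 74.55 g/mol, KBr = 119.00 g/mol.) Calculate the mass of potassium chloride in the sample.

n(AgNO3) = 0.0190 × 0.178 = 3.38 × 10^-3 mol
Let x = n(KCl), y = n(KBr).
Titrant: 1x + 1y = 3.38 × 10^-3;  mass: 74.55x + 119.00y = 0.328
Solving, x = 1.68 × 10^-3 mol, y = 1.71 × 10^-3 mol
mass of KCl = 1.68 × 10^-3 × 74.55 = 0.125 g

0.125 g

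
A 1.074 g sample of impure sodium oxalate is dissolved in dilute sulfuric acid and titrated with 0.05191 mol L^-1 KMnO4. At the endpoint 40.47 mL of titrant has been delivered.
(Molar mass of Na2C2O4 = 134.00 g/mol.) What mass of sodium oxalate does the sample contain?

2 MnO4^- + 5 C2O4^2- + 16 H^+ → 2 Mn^2+ + 10 CO2 + 8 H2O
n(KMnO4) = 0.04047 L × 0.05191 mol/L = 2.101 × 10^-3 mol
From the 5:2 ratio, n(Na2C2O4) = 5/2 × 2.101 × 10^-3 = 5.252 × 10^-3 mol
mass of Na2C2O4 = 5.252 × 10^-3 × 134.00 g/mol = 0.7038 g

0.7038 g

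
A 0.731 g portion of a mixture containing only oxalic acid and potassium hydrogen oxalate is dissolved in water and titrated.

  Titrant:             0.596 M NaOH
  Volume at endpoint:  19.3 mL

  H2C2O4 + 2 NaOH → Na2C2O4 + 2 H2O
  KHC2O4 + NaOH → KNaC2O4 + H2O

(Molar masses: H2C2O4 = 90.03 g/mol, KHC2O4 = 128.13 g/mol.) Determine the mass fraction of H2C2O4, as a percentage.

55.0 %

n(NaOH) = 0.0193 × 0.596 = 0.0115 mol
Let x = n(H2C2O4), y = n(KHC2O4).
Titrant: 2x + 1y = 0.0115;  mass: 90.03x + 128.13y = 0.731
Solving, x = 4.47 × 10^-3 mol, y = 2.57 × 10^-3 mol
mass of H2C2O4 = 4.47 × 10^-3 × 90.03 = 0.402 g
% H2C2O4 = 0.402 / 0.731 × 100 = 55.0 %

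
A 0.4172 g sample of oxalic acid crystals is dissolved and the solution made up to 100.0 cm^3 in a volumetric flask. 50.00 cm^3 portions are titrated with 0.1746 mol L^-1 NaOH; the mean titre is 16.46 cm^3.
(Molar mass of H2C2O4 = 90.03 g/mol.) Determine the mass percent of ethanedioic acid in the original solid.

62.02 %

H2C2O4 + 2 NaOH → Na2C2O4 + 2 H2O
n(NaOH) per titration = 0.01646 × 0.1746 = 2.874 × 10^-3 mol
From the 1:2 ratio, n(H2C2O4) in each aliquot = 1/2 × 2.874 × 10^-3 = 1.437 × 10^-3 mol
n(H2C2O4) in the whole flask = 1.437 × 10^-3 × 100.0/50.00 = 2.874 × 10^-3 mol
mass of H2C2O4 = 2.874 × 10^-3 × 90.03 = 0.2587 g
% H2C2O4 = 0.2587 / 0.4172 × 100 = 62.02 %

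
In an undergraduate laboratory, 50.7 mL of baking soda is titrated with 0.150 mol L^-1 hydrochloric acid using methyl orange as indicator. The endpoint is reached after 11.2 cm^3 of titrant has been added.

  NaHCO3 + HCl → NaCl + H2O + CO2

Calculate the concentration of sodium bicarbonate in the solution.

0.0331 mol/L

n(HCl) = 0.0112 L × 0.150 mol/L = 1.68 × 10^-3 mol
n(NaHCO3) = 1.68 × 10^-3 mol (1:1 mole ratio)
[NaHCO3] = 1.68 × 10^-3 mol / 0.0507 L = 0.0331 mol/L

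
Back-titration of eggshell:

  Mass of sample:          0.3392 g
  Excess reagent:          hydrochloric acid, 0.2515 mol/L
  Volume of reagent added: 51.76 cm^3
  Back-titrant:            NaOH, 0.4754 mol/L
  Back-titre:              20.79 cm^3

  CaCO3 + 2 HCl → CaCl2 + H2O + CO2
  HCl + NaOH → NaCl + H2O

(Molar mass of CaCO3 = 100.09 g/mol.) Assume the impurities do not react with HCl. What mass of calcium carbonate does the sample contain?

0.1568 g

n(HCl) added = 0.05176 × 0.2515 = 0.01302 mol
n(NaOH) used in back-titration = 0.02079 × 0.4754 = 9.884 × 10^-3 mol
n(HCl) left over = 9.884 × 10^-3 mol (1:1 ratio)
n(HCl) consumed by analyte = 0.01302 − 9.884 × 10^-3 = 3.134 × 10^-3 mol
From the 1:2 ratio, n(CaCO3) = 1/2 × 3.134 × 10^-3 = 1.567 × 10^-3 mol
mass of CaCO3 = 1.567 × 10^-3 × 100.09 = 0.1568 g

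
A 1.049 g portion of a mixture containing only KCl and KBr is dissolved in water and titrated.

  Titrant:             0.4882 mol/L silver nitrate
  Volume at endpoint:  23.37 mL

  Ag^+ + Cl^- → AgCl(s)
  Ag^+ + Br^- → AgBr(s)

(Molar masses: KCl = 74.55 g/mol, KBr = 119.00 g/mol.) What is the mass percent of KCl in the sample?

n(AgNO3) = 0.02337 × 0.4882 = 0.01141 mol
Let x = n(KCl), y = n(KBr).
Titrant: 1x + 1y = 0.01141;  mass: 74.55x + 119.00y = 1.049
Solving, x = 6.945 × 10^-3 mol, y = 4.464 × 10^-3 mol
mass of KCl = 6.945 × 10^-3 × 74.55 = 0.5177 g
% KCl = 0.5177 / 1.049 × 100 = 49.36 %

49.36 %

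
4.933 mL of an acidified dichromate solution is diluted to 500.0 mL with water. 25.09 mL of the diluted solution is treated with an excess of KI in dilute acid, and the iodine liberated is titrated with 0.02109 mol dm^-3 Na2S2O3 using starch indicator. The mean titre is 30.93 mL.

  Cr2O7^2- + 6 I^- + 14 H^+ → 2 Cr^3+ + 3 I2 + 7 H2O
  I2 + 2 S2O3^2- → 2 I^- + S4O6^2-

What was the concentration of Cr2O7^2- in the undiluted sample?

0.4392 mol/L

n(S2O3^2-) = 0.03093 × 0.02109 = 6.523 × 10^-4 mol
n(I2) = n(S2O3^2-)/2 = 3.262 × 10^-4 mol
From the 1:3 ratio, n(Cr2O7^2-) in the aliquot = 1/3 × 3.262 × 10^-4 = 1.087 × 10^-4 mol
[Cr2O7^2-]_dilute = 1.087 × 10^-4 / 0.02509 = 0.004333 mol/L
[Cr2O7^2-]_original = 0.004333 × 500.0/4.933 = 0.4392 mol/L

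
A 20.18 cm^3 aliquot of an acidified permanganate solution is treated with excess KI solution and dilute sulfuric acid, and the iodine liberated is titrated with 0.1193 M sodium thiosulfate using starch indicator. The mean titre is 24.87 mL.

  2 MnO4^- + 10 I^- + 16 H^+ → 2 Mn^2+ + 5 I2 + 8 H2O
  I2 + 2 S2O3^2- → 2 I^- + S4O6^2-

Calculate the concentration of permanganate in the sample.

0.02941 M

n(S2O3^2-) = 0.02487 × 0.1193 = 2.967 × 10^-3 mol
n(I2) = n(S2O3^2-)/2 = 1.483 × 10^-3 mol
From the 2:5 ratio, n(MnO4^-) in the aliquot = 2/5 × 1.483 × 10^-3 = 5.934 × 10^-4 mol
[MnO4^-] = 5.934 × 10^-4 / 0.02018 = 0.02941 mol/L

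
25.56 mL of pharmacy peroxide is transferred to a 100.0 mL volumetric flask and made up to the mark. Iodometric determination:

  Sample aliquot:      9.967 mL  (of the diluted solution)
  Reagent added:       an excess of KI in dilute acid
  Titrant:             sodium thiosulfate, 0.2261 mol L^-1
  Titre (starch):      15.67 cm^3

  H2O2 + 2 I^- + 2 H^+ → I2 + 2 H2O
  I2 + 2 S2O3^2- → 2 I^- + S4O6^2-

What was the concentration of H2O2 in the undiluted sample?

n(S2O3^2-) = 0.01567 × 0.2261 = 3.543 × 10^-3 mol
n(I2) = n(S2O3^2-)/2 = 1.771 × 10^-3 mol
n(H2O2) in the aliquot = 1.771 × 10^-3 mol (1:1 ratio)
[H2O2]_dilute = 1.771 × 10^-3 / 0.009967 = 0.1777 mol/L
[H2O2]_original = 0.1777 × 100.0/25.56 = 0.6954 mol/L

0.6954 mol/L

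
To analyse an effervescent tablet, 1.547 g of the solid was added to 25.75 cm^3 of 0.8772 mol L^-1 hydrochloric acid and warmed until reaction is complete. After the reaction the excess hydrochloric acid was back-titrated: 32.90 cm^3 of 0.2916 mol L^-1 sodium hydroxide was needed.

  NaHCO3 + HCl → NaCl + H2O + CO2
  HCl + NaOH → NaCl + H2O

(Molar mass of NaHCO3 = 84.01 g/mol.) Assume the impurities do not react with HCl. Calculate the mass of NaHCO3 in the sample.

1.092 g

n(HCl) added = 0.02575 × 0.8772 = 0.02259 mol
n(NaOH) used in back-titration = 0.03290 × 0.2916 = 9.594 × 10^-3 mol
n(HCl) left over = 9.594 × 10^-3 mol (1:1 ratio)
n(HCl) consumed by analyte = 0.02259 − 9.594 × 10^-3 = 0.01299 mol
n(NaHCO3) = 0.01299 mol (1:1 ratio)
mass of NaHCO3 = 0.01299 × 84.01 = 1.092 g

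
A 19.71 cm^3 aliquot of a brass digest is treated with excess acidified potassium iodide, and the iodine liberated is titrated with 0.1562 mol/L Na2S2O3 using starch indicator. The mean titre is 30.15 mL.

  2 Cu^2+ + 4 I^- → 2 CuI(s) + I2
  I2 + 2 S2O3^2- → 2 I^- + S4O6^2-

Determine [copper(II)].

n(S2O3^2-) = 0.03015 × 0.1562 = 4.709 × 10^-3 mol
n(I2) = n(S2O3^2-)/2 = 2.355 × 10^-3 mol
From the 2:1 ratio, n(Cu2+) in the aliquot = 2/1 × 2.355 × 10^-3 = 4.709 × 10^-3 mol
[Cu2+] = 4.709 × 10^-3 / 0.01971 = 0.2389 mol/L

0.2389 mol/L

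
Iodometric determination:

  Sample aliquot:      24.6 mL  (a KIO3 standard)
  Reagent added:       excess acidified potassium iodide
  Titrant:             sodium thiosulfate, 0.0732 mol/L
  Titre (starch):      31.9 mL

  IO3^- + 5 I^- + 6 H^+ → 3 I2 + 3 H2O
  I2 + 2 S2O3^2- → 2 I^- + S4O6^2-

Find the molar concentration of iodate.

n(S2O3^2-) = 0.0319 × 0.0732 = 2.34 × 10^-3 mol
n(I2) = n(S2O3^2-)/2 = 1.17 × 10^-3 mol
From the 1:3 ratio, n(IO3^-) in the aliquot = 1/3 × 1.17 × 10^-3 = 3.89 × 10^-4 mol
[IO3^-] = 3.89 × 10^-4 / 0.0246 = 0.0158 mol/L

0.0158 mol/L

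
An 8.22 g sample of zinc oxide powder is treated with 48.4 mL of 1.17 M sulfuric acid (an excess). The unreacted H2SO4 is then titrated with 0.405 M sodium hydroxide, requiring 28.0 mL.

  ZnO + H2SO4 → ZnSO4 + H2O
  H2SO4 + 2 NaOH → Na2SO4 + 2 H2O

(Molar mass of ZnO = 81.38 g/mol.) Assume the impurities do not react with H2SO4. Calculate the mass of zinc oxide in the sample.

4.15 g

n(H2SO4) added = 0.0484 × 1.17 = 0.0566 mol
n(NaOH) used in back-titration = 0.0280 × 0.405 = 0.0113 mol
From the 1:2 ratio, n(H2SO4) left over = 1/2 × 0.0113 = 5.67 × 10^-3 mol
n(H2SO4) consumed by analyte = 0.0566 − 5.67 × 10^-3 = 0.0510 mol
n(ZnO) = 0.0510 mol (1:1 ratio)
mass of ZnO = 0.0510 × 81.38 = 4.15 g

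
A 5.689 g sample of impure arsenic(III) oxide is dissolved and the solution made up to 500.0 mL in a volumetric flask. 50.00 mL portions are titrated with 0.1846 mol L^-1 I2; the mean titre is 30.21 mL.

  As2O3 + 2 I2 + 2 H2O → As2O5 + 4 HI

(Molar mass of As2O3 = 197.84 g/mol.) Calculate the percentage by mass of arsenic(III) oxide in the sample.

n(I2) per titration = 0.03021 × 0.1846 = 5.577 × 10^-3 mol
From the 1:2 ratio, n(As2O3) in each aliquot = 1/2 × 5.577 × 10^-3 = 2.788 × 10^-3 mol
n(As2O3) in the whole flask = 2.788 × 10^-3 × 500.0/50.00 = 0.02788 mol
mass of As2O3 = 0.02788 × 197.84 = 5.517 g
% As2O3 = 5.517 / 5.689 × 100 = 96.97 %

96.97 %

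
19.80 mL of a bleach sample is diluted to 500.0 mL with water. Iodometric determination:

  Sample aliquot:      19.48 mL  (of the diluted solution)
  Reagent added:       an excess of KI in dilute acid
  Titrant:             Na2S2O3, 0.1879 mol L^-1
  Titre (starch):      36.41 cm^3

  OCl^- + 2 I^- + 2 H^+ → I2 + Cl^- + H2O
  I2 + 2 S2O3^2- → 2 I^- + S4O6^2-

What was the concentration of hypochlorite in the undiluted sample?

n(S2O3^2-) = 0.03641 × 0.1879 = 6.841 × 10^-3 mol
n(I2) = n(S2O3^2-)/2 = 3.421 × 10^-3 mol
n(OCl^-) in the aliquot = 3.421 × 10^-3 mol (1:1 ratio)
[OCl^-]_dilute = 3.421 × 10^-3 / 0.01948 = 0.1756 mol/L
[OCl^-]_original = 0.1756 × 500.0/19.80 = 4.434 mol/L

4.434 mol/L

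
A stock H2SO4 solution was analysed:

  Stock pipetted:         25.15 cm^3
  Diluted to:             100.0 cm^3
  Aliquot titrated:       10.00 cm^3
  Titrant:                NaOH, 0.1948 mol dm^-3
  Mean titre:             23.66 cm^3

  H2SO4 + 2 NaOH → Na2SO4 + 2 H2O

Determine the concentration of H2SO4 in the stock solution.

n(NaOH) = 0.02366 × 0.1948 = 4.609 × 10^-3 mol
From the 1:2 ratio, n(H2SO4) in the aliquot = 1/2 × 4.609 × 10^-3 = 2.304 × 10^-3 mol
[H2SO4]_dilute = 2.304 × 10^-3 / 0.01000 = 0.2304 mol/L
Dilution factor = 100.0 / 25.15 = 3.976
[H2SO4]_stock = 0.2304 × 3.976 = 0.9163 mol/L

0.9163 mol/L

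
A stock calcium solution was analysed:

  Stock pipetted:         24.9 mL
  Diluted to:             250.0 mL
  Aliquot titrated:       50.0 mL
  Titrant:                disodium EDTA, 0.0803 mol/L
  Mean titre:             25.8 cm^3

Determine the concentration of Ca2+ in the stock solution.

0.416 mol/L

Ca^2+ + EDTA^4- → [Ca(EDTA)]^2-
n(EDTA) = 0.0258 × 0.0803 = 2.07 × 10^-3 mol
n(Ca2+) in the aliquot = 2.07 × 10^-3 mol (1:1 ratio)
[Ca2+]_dilute = 2.07 × 10^-3 / 0.0500 = 0.0414 mol/L
Dilution factor = 250.0 / 24.9 = 10.04
[Ca2+]_stock = 0.0414 × 10.04 = 0.416 mol/L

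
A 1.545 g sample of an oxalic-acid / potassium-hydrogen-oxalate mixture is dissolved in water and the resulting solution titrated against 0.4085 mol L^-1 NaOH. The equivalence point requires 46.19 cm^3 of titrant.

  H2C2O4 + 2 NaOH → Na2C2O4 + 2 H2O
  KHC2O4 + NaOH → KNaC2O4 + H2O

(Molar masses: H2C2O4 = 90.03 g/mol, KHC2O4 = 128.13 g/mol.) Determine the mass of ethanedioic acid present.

n(NaOH) = 0.04619 × 0.4085 = 0.01887 mol
Let x = n(H2C2O4), y = n(KHC2O4).
Titrant: 2x + 1y = 0.01887;  mass: 90.03x + 128.13y = 1.545
Solving, x = 5.250 × 10^-3 mol, y = 8.369 × 10^-3 mol
mass of H2C2O4 = 5.250 × 10^-3 × 90.03 = 0.4726 g

0.4726 g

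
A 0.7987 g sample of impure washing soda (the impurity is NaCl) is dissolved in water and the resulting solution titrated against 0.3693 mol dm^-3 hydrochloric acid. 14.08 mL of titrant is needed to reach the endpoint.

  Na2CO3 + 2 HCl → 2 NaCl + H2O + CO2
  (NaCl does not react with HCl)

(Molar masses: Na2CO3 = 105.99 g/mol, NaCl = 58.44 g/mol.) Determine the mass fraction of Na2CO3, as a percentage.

34.50 %

n(HCl) = 0.01408 × 0.3693 = 5.200 × 10^-3 mol
Let x = n(Na2CO3), y = n(NaCl).
Titrant: 2x = 5.200 × 10^-3;  mass: 105.99x + 58.44y = 0.7987
Solving, x = 2.600 × 10^-3 mol, y = 8.952 × 10^-3 mol
mass of Na2CO3 = 2.600 × 10^-3 × 105.99 = 0.2756 g
% Na2CO3 = 0.2756 / 0.7987 × 100 = 34.50 %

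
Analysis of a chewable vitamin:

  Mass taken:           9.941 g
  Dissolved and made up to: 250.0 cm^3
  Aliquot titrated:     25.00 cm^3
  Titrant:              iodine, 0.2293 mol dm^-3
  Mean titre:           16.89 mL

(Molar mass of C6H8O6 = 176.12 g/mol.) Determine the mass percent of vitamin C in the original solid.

68.61 %

C6H8O6 + I2 → C6H6O6 + 2 HI
n(I2) per titration = 0.01689 × 0.2293 = 3.873 × 10^-3 mol
n(C6H8O6) in each aliquot = 3.873 × 10^-3 mol (1:1 ratio)
n(C6H8O6) in the whole flask = 3.873 × 10^-3 × 250.0/25.00 = 0.03873 mol
mass of C6H8O6 = 0.03873 × 176.12 = 6.821 g
% C6H8O6 = 6.821 / 9.941 × 100 = 68.61 %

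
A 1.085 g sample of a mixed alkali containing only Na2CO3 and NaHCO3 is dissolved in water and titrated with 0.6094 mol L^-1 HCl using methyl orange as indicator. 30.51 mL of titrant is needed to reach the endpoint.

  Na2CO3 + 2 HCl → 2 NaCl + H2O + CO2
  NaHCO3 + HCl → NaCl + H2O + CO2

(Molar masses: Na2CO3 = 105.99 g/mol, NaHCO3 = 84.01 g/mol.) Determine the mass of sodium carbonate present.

n(HCl) = 0.03051 × 0.6094 = 0.01859 mol
Let x = n(Na2CO3), y = n(NaHCO3).
Titrant: 2x + 1y = 0.01859;  mass: 105.99x + 84.01y = 1.085
Solving, x = 7.690 × 10^-3 mol, y = 3.214 × 10^-3 mol
mass of Na2CO3 = 7.690 × 10^-3 × 105.99 = 0.8150 g

0.8150 g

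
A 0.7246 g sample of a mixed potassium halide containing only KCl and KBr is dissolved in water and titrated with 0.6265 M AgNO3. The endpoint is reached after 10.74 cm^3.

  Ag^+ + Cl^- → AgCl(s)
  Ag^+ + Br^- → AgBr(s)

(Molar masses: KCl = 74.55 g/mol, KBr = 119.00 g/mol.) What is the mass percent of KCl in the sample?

n(AgNO3) = 0.01074 × 0.6265 = 6.729 × 10^-3 mol
Let x = n(KCl), y = n(KBr).
Titrant: 1x + 1y = 6.729 × 10^-3;  mass: 74.55x + 119.00y = 0.7246
Solving, x = 1.712 × 10^-3 mol, y = 5.016 × 10^-3 mol
mass of KCl = 1.712 × 10^-3 × 74.55 = 0.1276 g
% KCl = 0.1276 / 0.7246 × 100 = 17.62 %

17.62 %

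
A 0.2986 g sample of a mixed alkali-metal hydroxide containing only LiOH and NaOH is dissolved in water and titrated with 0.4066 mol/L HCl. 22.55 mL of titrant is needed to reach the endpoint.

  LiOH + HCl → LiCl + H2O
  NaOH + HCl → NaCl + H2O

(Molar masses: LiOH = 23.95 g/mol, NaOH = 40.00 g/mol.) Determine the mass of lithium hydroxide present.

0.1017 g

n(HCl) = 0.02255 × 0.4066 = 9.169 × 10^-3 mol
Let x = n(LiOH), y = n(NaOH).
Titrant: 1x + 1y = 9.169 × 10^-3;  mass: 23.95x + 40.00y = 0.2986
Solving, x = 4.246 × 10^-3 mol, y = 4.923 × 10^-3 mol
mass of LiOH = 4.246 × 10^-3 × 23.95 = 0.1017 g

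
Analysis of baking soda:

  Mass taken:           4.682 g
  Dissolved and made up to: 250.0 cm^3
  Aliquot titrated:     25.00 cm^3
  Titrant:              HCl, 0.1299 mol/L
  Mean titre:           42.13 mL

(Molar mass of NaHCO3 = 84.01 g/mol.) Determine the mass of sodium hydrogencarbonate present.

NaHCO3 + HCl → NaCl + H2O + CO2
n(HCl) per titration = 0.04213 × 0.1299 = 5.473 × 10^-3 mol
n(NaHCO3) in each aliquot = 5.473 × 10^-3 mol (1:1 ratio)
n(NaHCO3) in the whole flask = 5.473 × 10^-3 × 250.0/25.00 = 0.05473 mol
mass of NaHCO3 = 0.05473 × 84.01 = 4.598 g

4.598 g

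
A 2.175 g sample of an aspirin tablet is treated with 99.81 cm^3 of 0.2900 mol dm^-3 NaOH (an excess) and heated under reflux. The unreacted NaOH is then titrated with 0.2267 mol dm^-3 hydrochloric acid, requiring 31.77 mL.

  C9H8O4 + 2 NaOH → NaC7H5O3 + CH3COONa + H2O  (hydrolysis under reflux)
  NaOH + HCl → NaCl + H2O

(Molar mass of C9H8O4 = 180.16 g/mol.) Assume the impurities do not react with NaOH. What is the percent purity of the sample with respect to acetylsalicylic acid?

90.05 %

n(NaOH) added = 0.09981 × 0.2900 = 0.02894 mol
n(HCl) used in back-titration = 0.03177 × 0.2267 = 7.202 × 10^-3 mol
n(NaOH) left over = 7.202 × 10^-3 mol (1:1 ratio)
n(NaOH) consumed by analyte = 0.02894 − 7.202 × 10^-3 = 0.02174 mol
From the 1:2 ratio, n(C9H8O4) = 1/2 × 0.02174 = 0.01087 mol
mass of C9H8O4 = 0.01087 × 180.16 = 1.959 g
% C9H8O4 = 1.959 / 2.175 × 100 = 90.05 %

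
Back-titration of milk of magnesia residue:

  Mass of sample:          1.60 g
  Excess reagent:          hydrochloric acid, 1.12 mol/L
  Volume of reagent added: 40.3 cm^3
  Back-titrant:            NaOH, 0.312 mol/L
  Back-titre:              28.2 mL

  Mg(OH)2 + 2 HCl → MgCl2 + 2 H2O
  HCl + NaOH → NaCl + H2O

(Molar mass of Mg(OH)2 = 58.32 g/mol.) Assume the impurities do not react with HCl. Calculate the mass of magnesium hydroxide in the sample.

n(HCl) added = 0.0403 × 1.12 = 0.0451 mol
n(NaOH) used in back-titration = 0.0282 × 0.312 = 8.80 × 10^-3 mol
n(HCl) left over = 8.80 × 10^-3 mol (1:1 ratio)
n(HCl) consumed by analyte = 0.0451 − 8.80 × 10^-3 = 0.0363 mol
From the 1:2 ratio, n(Mg(OH)2) = 1/2 × 0.0363 = 0.0182 mol
mass of Mg(OH)2 = 0.0182 × 58.32 = 1.06 g

1.06 g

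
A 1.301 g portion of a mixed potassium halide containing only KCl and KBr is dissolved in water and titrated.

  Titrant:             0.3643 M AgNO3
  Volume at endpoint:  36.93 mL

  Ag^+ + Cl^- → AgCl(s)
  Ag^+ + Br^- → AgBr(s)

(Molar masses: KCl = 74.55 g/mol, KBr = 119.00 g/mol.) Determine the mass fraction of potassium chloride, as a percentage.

38.67 %

n(AgNO3) = 0.03693 × 0.3643 = 0.01345 mol
Let x = n(KCl), y = n(KBr).
Titrant: 1x + 1y = 0.01345;  mass: 74.55x + 119.00y = 1.301
Solving, x = 6.749 × 10^-3 mol, y = 6.705 × 10^-3 mol
mass of KCl = 6.749 × 10^-3 × 74.55 = 0.5031 g
% KCl = 0.5031 / 1.301 × 100 = 38.67 %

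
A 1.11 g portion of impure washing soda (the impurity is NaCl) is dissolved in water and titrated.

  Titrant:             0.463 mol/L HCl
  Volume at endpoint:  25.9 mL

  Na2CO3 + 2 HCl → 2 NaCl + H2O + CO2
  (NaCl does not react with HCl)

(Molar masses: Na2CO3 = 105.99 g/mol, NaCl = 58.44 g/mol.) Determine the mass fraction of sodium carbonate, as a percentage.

57.3 %

n(HCl) = 0.0259 × 0.463 = 0.0120 mol
Let x = n(Na2CO3), y = n(NaCl).
Titrant: 2x = 0.0120;  mass: 105.99x + 58.44y = 1.11
Solving, x = 6.00 × 10^-3 mol, y = 8.12 × 10^-3 mol
mass of Na2CO3 = 6.00 × 10^-3 × 105.99 = 0.636 g
% Na2CO3 = 0.636 / 1.11 × 100 = 57.3 %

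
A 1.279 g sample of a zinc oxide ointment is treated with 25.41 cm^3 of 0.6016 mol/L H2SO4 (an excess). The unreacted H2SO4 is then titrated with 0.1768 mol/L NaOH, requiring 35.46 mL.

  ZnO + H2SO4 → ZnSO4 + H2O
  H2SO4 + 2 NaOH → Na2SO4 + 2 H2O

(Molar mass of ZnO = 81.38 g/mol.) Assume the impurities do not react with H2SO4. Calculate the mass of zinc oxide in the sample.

0.9889 g

n(H2SO4) added = 0.02541 × 0.6016 = 0.01529 mol
n(NaOH) used in back-titration = 0.03546 × 0.1768 = 6.269 × 10^-3 mol
From the 1:2 ratio, n(H2SO4) left over = 1/2 × 6.269 × 10^-3 = 3.135 × 10^-3 mol
n(H2SO4) consumed by analyte = 0.01529 − 3.135 × 10^-3 = 0.01215 mol
n(ZnO) = 0.01215 mol (1:1 ratio)
mass of ZnO = 0.01215 × 81.38 = 0.9889 g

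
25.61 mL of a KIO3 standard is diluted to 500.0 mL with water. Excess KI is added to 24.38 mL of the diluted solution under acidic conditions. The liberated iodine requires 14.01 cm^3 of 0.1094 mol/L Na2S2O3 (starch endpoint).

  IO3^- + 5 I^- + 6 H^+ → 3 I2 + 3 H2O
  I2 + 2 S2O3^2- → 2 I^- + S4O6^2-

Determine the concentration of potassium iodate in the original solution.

0.2046 mol/L

n(S2O3^2-) = 0.01401 × 0.1094 = 1.533 × 10^-3 mol
n(I2) = n(S2O3^2-)/2 = 7.663 × 10^-4 mol
From the 1:3 ratio, n(IO3^-) in the aliquot = 1/3 × 7.663 × 10^-4 = 2.554 × 10^-4 mol
[IO3^-]_dilute = 2.554 × 10^-4 / 0.02438 = 0.01048 mol/L
[IO3^-]_original = 0.01048 × 500.0/25.61 = 0.2046 mol/L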